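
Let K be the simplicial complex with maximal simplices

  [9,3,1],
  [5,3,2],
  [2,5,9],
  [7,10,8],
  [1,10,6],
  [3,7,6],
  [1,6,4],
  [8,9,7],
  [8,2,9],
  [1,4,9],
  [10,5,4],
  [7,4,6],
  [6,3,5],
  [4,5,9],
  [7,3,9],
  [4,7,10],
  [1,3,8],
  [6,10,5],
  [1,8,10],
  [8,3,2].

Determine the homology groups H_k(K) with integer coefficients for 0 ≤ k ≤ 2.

K has 10 vertices, 30 edges, 20 triangles.
rank ∂_0 = 0, rank ∂_1 = 9 ⇒ b_0 = 10 − 0 − 9 = 1; all invariant factors of ∂_1 are 1 so no torsion. So H_0 = Z.
rank ∂_1 = 9, rank ∂_2 = 20 ⇒ b_1 = 30 − 9 − 20 = 1; ∂_2 has invariant factor(s) [2] giving torsion. So H_1 = Z ⊕ Z/2Z.
rank ∂_2 = 20, rank ∂_3 = 0 ⇒ b_2 = 20 − 20 − 0 = 0. So H_2 = 0.

H_0 ≅ Z,  H_1 ≅ Z ⊕ Z/2Z,  H_2 = 0.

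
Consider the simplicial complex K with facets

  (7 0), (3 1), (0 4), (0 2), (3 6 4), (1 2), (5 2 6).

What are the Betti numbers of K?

We work with the vertex ordering 0 < 1 < 2 < 3 < 4 < 5 < 6 < 7. The simplices of K, each written with vertices in increasing order, are:

  0-simplices (8): [0], [1], [2], [3], [4], [5], [6], [7]
  1-simplices (11): [0,2], [0,4], [0,7], [1,2], [1,3], [2,5], [2,6], [3,4], [3,6], [4,6], [5,6]
  2-simplices (2): [2,5,6], [3,4,6]

giving chain groups C_0 ≅ Z^8, C_1 ≅ Z^11, C_2 ≅ Z^2.

The boundary map ∂_1: C_1 → C_0 maps an edge to its endpoints' difference, ∂[p,q] = q − p.
This gives a 8×11 integer matrix of rank 7; reducing to Smith normal form yields diagonal entries (1,1,1,1,1,1,1).

Boundary ∂_2: C_2 → C_1 acts by ∂[p,q,r] = [q,r] − [p,r] + [p,q]. For instance
  ∂[2,5,6] = [5,6] − [2,6] + [2,5],
  ∂[3,4,6] = [4,6] − [3,6] + [3,4].
This gives a 11×2 integer matrix of rank 2; reducing to Smith normal form yields diagonal entries (1,1).

From H_k ≅ ker(∂_k) / im(∂_{k+1}) we obtain:

  H_0: rank C_0 − rank ∂_1 = 8 − 7 = 1, and the invariant factors of ∂_1 are all 1, so H_0 = Z.
  H_1: rank ker ∂_1 − rank ∂_2 = (11 − 7) − 2 = 2, and the invariant factors of ∂_2 are all 1, so H_1 = Z^2.
  H_2: rank ker ∂_2 − rank ∂_3 = (2 − 2) − 0 = 0, and there is no ∂_3, so H_2 = 0.

As a check, the Euler characteristic is 8 − 11 + 2 = -1, which agrees with 1 − 2 + 0 = -1.

Hence the Betti numbers are b_0 = 1, b_1 = 2, b_2 = 0.

b_0 = 1, b_1 = 2, b_2 = 0.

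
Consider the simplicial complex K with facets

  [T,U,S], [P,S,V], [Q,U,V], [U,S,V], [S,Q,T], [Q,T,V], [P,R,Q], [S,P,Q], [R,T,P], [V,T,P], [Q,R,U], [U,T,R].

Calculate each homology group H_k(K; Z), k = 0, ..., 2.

H_0 = Z,  H_1 = Z/2,  H_2 = 0.

Fix the vertex order P < Q < R < S < T < U < V and write every simplex with vertices in increasing order. Then dim K = 2 and the simplices of K are:

  0-simplices (7): P, Q, R, S, T, U, V
  1-simplices (18): PQ, PR, PS, PT, PV, QR, QS, QT, QU, QV, RT, RU, ST, SU, SV, TU, TV, UV
  2-simplices (12): PQR, PQS, PRT, PSV, PTV, QRU, QST, QTV, QUV, RTU, STU, SUV

so the chain groups are C_0 ≅ Z^7, C_1 ≅ Z^18, C_2 ≅ Z^12.

Boundary ∂_1: C_1 → C_0 is given by ∂[p,q] = [q] − [p].
The resulting 7×18 matrix has rank 6, and its Smith normal form has invariant factors (1,1,1,1,1,1).

∂_2: C_2 → C_1 acts by ∂[p,q,r] = [q,r] − [p,r] + [p,q]. For instance
  ∂STU = TU − SU + ST,
  ∂SUV = UV − SV + SU.
As a 18×12 matrix over Z this has rank 12, with invariant factors (1,1,1,1,1,1,1,1,1,1,1,2).

Now H_k = ker ∂_k / im ∂_{k+1}, so:

  H_0: rank C_0 − rank ∂_1 = 7 − 6 = 1, and the invariant factors of ∂_1 are all 1, so H_0 = Z.
  H_1: rank ker ∂_1 − rank ∂_2 = (18 − 6) − 12 = 0, and ∂_2 has invariant factor 2 > 1, so H_1 = Z/2.
  H_2: rank ker ∂_2 − rank ∂_3 = (12 − 12) − 0 = 0, and there is no ∂_3, so H_2 = 0.

As a check, the Euler characteristic is 7 − 18 + 12 = 1, which agrees with 1 − 0 + 0 = 1.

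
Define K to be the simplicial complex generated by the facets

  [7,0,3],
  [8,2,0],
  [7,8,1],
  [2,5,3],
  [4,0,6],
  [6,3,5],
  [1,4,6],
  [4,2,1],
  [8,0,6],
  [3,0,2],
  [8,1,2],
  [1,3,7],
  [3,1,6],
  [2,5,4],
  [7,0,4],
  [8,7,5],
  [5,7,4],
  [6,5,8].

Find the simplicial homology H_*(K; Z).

H_0 ≅ Z,  H_1 ≅ Z^2,  H_2 ≅ Z.

Take the total order 0 < 1 < 2 < 3 < 4 < 5 < 6 < 7 < 8 on the vertex set. Then K (dimension 2) consists of the simplices:

  0-simplices (9): [0], [1], [2], [3], [4], [5], [6], [7], [8]
  1-simplices (27): (27 of them)
  2-simplices (18): [0,2,3], [0,2,8], [0,3,7], [0,4,6], [0,4,7], [0,6,8], [1,2,4], [1,2,8], [1,3,6], [1,3,7], [1,4,6], [1,7,8], [2,3,5], [2,4,5], [3,5,6], [4,5,7], [5,6,8], [5,7,8]

giving chain groups C_0 ≅ Z^9, C_1 ≅ Z^27, C_2 ≅ Z^18.

∂_1: C_1 → C_0 sends each edge [p,q] (with p < q) to q − p. For instance
  ∂[4,7] = [7] − [4].
As a 9×27 matrix over Z this has rank 8, with invariant factors (1,1,1,1,1,1,1,1).

The boundary map ∂_2: C_2 → C_1 maps a triangle to the signed sum of its edges. For instance
  ∂[4,5,7] = [5,7] − [4,7] + [4,5],
  ∂[1,4,6] = [4,6] − [1,6] + [1,4].
The resulting 27×18 matrix has rank 17, and its Smith normal form has invariant factors (1,1,1,1,1,1,1,1,1,1,1,1,1,1,1,1,1).

Computing H_k = (kernel of ∂_k) / (image of ∂_{k+1}):

  H_0: rank C_0 − rank ∂_1 = 9 − 8 = 1, and the invariant factors of ∂_1 are all 1, so H_0 ≅ Z.
  H_1: rank ker ∂_1 − rank ∂_2 = (27 − 8) − 17 = 2, and the invariant factors of ∂_2 are all 1, so H_1 ≅ Z^2.
  H_2: rank ker ∂_2 − rank ∂_3 = (18 − 17) − 0 = 1, and there is no ∂_3, so H_2 ≅ Z.

As a check, the Euler characteristic is 9 − 27 + 18 = 0, which agrees with 1 − 2 + 1 = 0.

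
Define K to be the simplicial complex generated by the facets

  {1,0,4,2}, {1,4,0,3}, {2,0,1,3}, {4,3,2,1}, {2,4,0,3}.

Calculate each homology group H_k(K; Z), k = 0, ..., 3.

H_0 = Z,  H_1 = 0,  H_2 = 0,  H_3 = Z.

Order the vertices as 0 < 1 < 2 < 3 < 4. Listing each simplex with vertices in this order, K has dimension 3 with simplices:

  0-simplices (5): [0], [1], [2], [3], [4]
  1-simplices (10): [0,1], [0,2], [0,3], [0,4], [1,2], [1,3], [1,4], [2,3], [2,4], [3,4]
  2-simplices (10): [0,1,2], [0,1,3], [0,1,4], [0,2,3], [0,2,4], [0,3,4], [1,2,3], [1,2,4], [1,3,4], [2,3,4]
  3-simplices (5): [0,1,2,3], [0,1,2,4], [0,1,3,4], [0,2,3,4], [1,2,3,4]

so the chain groups are C_0 ≅ Z^5, C_1 ≅ Z^10, C_2 ≅ Z^10, C_3 ≅ Z^5.

∂_1: C_1 → C_0 is given by ∂[p,q] = [q] − [p].
This gives a 5×10 integer matrix of rank 4; reducing to Smith normal form yields diagonal entries (1,1,1,1).

∂_2: C_2 → C_1 sends each 2-simplex [p,q,r] to [q,r] − [p,r] + [p,q]. For instance
  ∂[0,3,4] = [3,4] − [0,4] + [0,3],
  ∂[0,2,4] = [2,4] − [0,4] + [0,2].
As a 10×10 matrix over Z this has rank 6, with invariant factors (1,1,1,1,1,1).

∂_3: C_3 → C_2 sends each 3-simplex σ to the alternating sum Σ_i (−1)^i (σ with its i-th vertex removed). For instance
  ∂[0,1,2,3] = [1,2,3] − [0,2,3] + [0,1,3] − [0,1,2],
  ∂[0,2,3,4] = [2,3,4] − [0,3,4] + [0,2,4] − [0,2,3].
As a 10×5 matrix over Z this has rank 4, with invariant factors (1,1,1,1).

Now H_k = ker ∂_k / im ∂_{k+1}, so:

  H_0: rank C_0 − rank ∂_1 = 5 − 4 = 1, and the invariant factors of ∂_1 are all 1, so H_0 ≅ Z.
  H_1: rank ker ∂_1 − rank ∂_2 = (10 − 4) − 6 = 0, and the invariant factors of ∂_2 are all 1, so H_1 ≅ 0.
  H_2: rank ker ∂_2 − rank ∂_3 = (10 − 6) − 4 = 0, and the invariant factors of ∂_3 are all 1, so H_2 ≅ 0.
  H_3: rank ker ∂_3 − rank ∂_4 = (5 − 4) − 0 = 1, and there is no ∂_4, so H_3 ≅ Z.

(K is a triangulation of the 3-sphere S^3.)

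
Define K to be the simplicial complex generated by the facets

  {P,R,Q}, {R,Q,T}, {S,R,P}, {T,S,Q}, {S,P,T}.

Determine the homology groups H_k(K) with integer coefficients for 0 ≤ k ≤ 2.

H_0 = Z,  H_1 = Z,  H_2 = 0.

We work with the vertex ordering P < Q < R < S < T. The simplices of K, each written with vertices in increasing order, are:

  0-simplices (5): P, Q, R, S, T
  1-simplices (10): PQ, PR, PS, PT, QR, QS, QT, RS, RT, ST
  2-simplices (5): PQR, PRS, PST, QRT, QST

giving chain groups C_0 ≅ Z^5, C_1 ≅ Z^10, C_2 ≅ Z^5.

The boundary map ∂_1: C_1 → C_0 maps an edge to its endpoints' difference, ∂[p,q] = q − p. For instance
  ∂RT = T − R.
This gives a 5×10 integer matrix of rank 4; reducing to Smith normal form yields diagonal entries (1,1,1,1).

Boundary ∂_2: C_2 → C_1 sends each 2-simplex [p,q,r] to [q,r] − [p,r] + [p,q]. For instance
  ∂QST = ST − QT + QS,
  ∂PST = ST − PT + PS.
The resulting 10×5 matrix has rank 5, and its Smith normal form has invariant factors (1,1,1,1,1).

Computing H_k = (kernel of ∂_k) / (image of ∂_{k+1}):

  H_0: rank C_0 − rank ∂_1 = 5 − 4 = 1, and the invariant factors of ∂_1 are all 1, so H_0 ≅ Z.
  H_1: rank ker ∂_1 − rank ∂_2 = (10 − 4) − 5 = 1, and the invariant factors of ∂_2 are all 1, so H_1 ≅ Z.
  H_2: rank ker ∂_2 − rank ∂_3 = (5 − 5) − 0 = 0, and there is no ∂_3, so H_2 ≅ 0.

As a check, the Euler characteristic is 5 − 10 + 5 = 0, which agrees with 1 − 1 + 0 = 0.
(K is a triangulation of the Möbius band.)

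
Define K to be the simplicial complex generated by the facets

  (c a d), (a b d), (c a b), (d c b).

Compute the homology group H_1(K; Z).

Order the vertices as a < b < c < d. Listing each simplex with vertices in this order, K has dimension 2 with simplices:

  0-simplices (4): a, b, c, d
  1-simplices (6): ab, ac, ad, bc, bd, cd
  2-simplices (4): abc, abd, acd, bcd

so the chain groups are C_0 ≅ Z^4, C_1 ≅ Z^6, C_2 ≅ Z^4.

Boundary ∂_1: C_1 → C_0 maps an edge to its endpoints' difference, ∂[p,q] = q − p. For instance
  ∂ac = c − a.
The resulting 4×6 matrix has rank 3, and its Smith normal form has invariant factors (1,1,1).

Boundary ∂_2: C_2 → C_1 sends each 2-simplex [p,q,r] to [q,r] − [p,r] + [p,q]. For instance
  ∂abc = bc − ac + ab,
  ∂abd = bd − ad + ab.
As a 6×4 matrix over Z this has rank 3, with invariant factors (1,1,1).

Reading off H_k = ker ∂_k / im ∂_{k+1}:

  H_1: rank ker ∂_1 − rank ∂_2 = (6 − 3) − 3 = 0, and the invariant factors of ∂_2 are all 1, so H_1 = 0.

H_1 ≅ 0.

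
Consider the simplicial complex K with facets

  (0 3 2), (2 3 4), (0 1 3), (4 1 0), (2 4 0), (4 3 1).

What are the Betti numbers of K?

b_0 = 1, b_1 = 0, b_2 = 1.

K has 5 vertices, 9 edges, 6 triangles.
rank ∂_0 = 0, rank ∂_1 = 4 ⇒ b_0 = 5 − 0 − 4 = 1; all invariant factors of ∂_1 are 1 so no torsion. So H_0 ≅ Z.
rank ∂_1 = 4, rank ∂_2 = 5 ⇒ b_1 = 9 − 4 − 5 = 0; all invariant factors of ∂_2 are 1 so no torsion. So H_1 ≅ 0.
rank ∂_2 = 5, rank ∂_3 = 0 ⇒ b_2 = 6 − 5 − 0 = 1. So H_2 ≅ Z.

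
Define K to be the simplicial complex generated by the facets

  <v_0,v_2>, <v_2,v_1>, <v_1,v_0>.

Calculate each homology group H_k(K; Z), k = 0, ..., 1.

H_0 = Z,  H_1 = Z.

Fix the vertex order v_0 < v_1 < v_2 and write every simplex with vertices in increasing order. Then dim K = 1 and the simplices of K are:

  0-simplices (3): [v_0], [v_1], [v_2]
  1-simplices (3): [v_0,v_1], [v_0,v_2], [v_1,v_2]

giving chain groups C_0 ≅ Z^3, C_1 ≅ Z^3.

∂_1: C_1 → C_0 maps an edge to its endpoints' difference, ∂[p,q] = q − p. For instance
  ∂[v_0,v_1] = [v_1] − [v_0].
This gives a 3×3 integer matrix of rank 2; reducing to Smith normal form yields diagonal entries (1,1).

Computing H_k = (kernel of ∂_k) / (image of ∂_{k+1}):

  H_0: rank C_0 − rank ∂_1 = 3 − 2 = 1, and the invariant factors of ∂_1 are all 1, so H_0 ≅ Z.
  H_1: rank ker ∂_1 − rank ∂_2 = (3 − 2) − 0 = 1, and there is no ∂_2, so H_1 ≅ Z.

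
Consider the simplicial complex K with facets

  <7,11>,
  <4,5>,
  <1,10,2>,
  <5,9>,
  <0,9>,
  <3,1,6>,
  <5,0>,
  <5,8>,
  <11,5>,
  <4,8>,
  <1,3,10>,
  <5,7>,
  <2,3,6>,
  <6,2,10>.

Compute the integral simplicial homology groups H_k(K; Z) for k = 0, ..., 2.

Order the vertices as 0 < 1 < 2 < 3 < 4 < 5 < 6 < 7 < 8 < 9 < 10 < 11. Listing each simplex with vertices in this order, K has dimension 2 with simplices:

  0-simplices (12): [0], [1], [2], [3], [4], [5], [6], [7], [8], [9], [10], [11]
  1-simplices (19): [0,5], [0,9], [1,2], [1,3], [1,6], [1,10], [2,3], [2,6], [2,10], [3,6], [3,10], [4,5], [4,8], [5,7], [5,8], [5,9], [5,11], [6,10], [7,11]
  2-simplices (5): [1,2,10], [1,3,6], [1,3,10], [2,3,6], [2,6,10]

Hence C_0 ≅ Z^12, C_1 ≅ Z^19, C_2 ≅ Z^5.

∂_1: C_1 → C_0 is given by ∂[p,q] = [q] − [p]. For instance
  ∂[5,11] = [11] − [5].
As a 12×19 matrix over Z this has rank 10, with invariant factors (1,1,1,1,1,1,1,1,1,1).

The boundary map ∂_2: C_2 → C_1 maps a triangle to the signed sum of its edges. For instance
  ∂[1,3,10] = [3,10] − [1,10] + [1,3],
  ∂[2,3,6] = [3,6] − [2,6] + [2,3].
This gives a 19×5 integer matrix of rank 5; reducing to Smith normal form yields diagonal entries (1,1,1,1,1).

Computing H_k = (kernel of ∂_k) / (image of ∂_{k+1}):

  H_0: rank C_0 − rank ∂_1 = 12 − 10 = 2, and the invariant factors of ∂_1 are all 1, so H_0 = Z^2.
  H_1: rank ker ∂_1 − rank ∂_2 = (19 − 10) − 5 = 4, and the invariant factors of ∂_2 are all 1, so H_1 = Z^4.
  H_2: rank ker ∂_2 − rank ∂_3 = (5 − 5) − 0 = 0, and there is no ∂_3, so H_2 = 0.

As a check, the Euler characteristic is 12 − 19 + 5 = -2, which agrees with 2 − 4 + 0 = -2.
(K is a triangulation of the disjoint union of the Möbius band and a wedge of 3 circles.)

H_0 = Z^2,  H_1 = Z^4,  H_2 = 0.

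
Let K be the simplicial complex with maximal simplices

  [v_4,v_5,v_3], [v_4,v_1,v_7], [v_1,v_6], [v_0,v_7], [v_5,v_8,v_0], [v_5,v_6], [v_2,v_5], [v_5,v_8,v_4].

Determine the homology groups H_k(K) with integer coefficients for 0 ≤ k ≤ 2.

Take the total order v_0 < v_1 < v_2 < v_3 < v_4 < v_5 < v_6 < v_7 < v_8 on the vertex set. Then K (dimension 2) consists of the simplices:

  0-simplices (9): [v_0], [v_1], [v_2], [v_3], [v_4], [v_5], [v_6], [v_7], [v_8]
  1-simplices (14): [v_0,v_5], [v_0,v_7], [v_0,v_8], [v_1,v_4], [v_1,v_6], [v_1,v_7], [v_2,v_5], [v_3,v_4], [v_3,v_5], [v_4,v_5], [v_4,v_7], [v_4,v_8], [v_5,v_6], [v_5,v_8]
  2-simplices (4): [v_0,v_5,v_8], [v_1,v_4,v_7], [v_3,v_4,v_5], [v_4,v_5,v_8]

giving chain groups C_0 ≅ Z^9, C_1 ≅ Z^14, C_2 ≅ Z^4.

∂_1: C_1 → C_0 sends each edge [p,q] (with p < q) to q − p. For instance
  ∂[v_3,v_4] = [v_4] − [v_3].
This gives a 9×14 integer matrix of rank 8; reducing to Smith normal form yields diagonal entries (1,1,1,1,1,1,1,1).

The boundary map ∂_2: C_2 → C_1 maps a triangle to the signed sum of its edges. For instance
  ∂[v_0,v_5,v_8] = [v_5,v_8] − [v_0,v_8] + [v_0,v_5],
  ∂[v_4,v_5,v_8] = [v_5,v_8] − [v_4,v_8] + [v_4,v_5].
The resulting 14×4 matrix has rank 4, and its Smith normal form has invariant factors (1,1,1,1).

Reading off H_k = ker ∂_k / im ∂_{k+1}:

  H_0: rank C_0 − rank ∂_1 = 9 − 8 = 1, and the invariant factors of ∂_1 are all 1, so H_0 ≅ Z.
  H_1: rank ker ∂_1 − rank ∂_2 = (14 − 8) − 4 = 2, and the invariant factors of ∂_2 are all 1, so H_1 ≅ Z^2.
  H_2: rank ker ∂_2 − rank ∂_3 = (4 − 4) − 0 = 0, and there is no ∂_3, so H_2 ≅ 0.

H_0 = Z,  H_1 = Z^2,  H_2 = 0.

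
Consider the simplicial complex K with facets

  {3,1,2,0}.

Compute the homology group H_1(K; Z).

Take the total order 0 < 1 < 2 < 3 on the vertex set. Then K (dimension 3) consists of the simplices:

  0-simplices (4): [0], [1], [2], [3]
  1-simplices (6): [0,1], [0,2], [0,3], [1,2], [1,3], [2,3]
  2-simplices (4): [0,1,2], [0,1,3], [0,2,3], [1,2,3]
  3-simplices (1): [0,1,2,3]

Hence C_0 ≅ Z^4, C_1 ≅ Z^6, C_2 ≅ Z^4, C_3 ≅ Z^1.

Boundary ∂_1: C_1 → C_0 sends each edge [p,q] (with p < q) to q − p. For instance
  ∂[0,1] = [1] − [0].
This gives a 4×6 integer matrix of rank 3; reducing to Smith normal form yields diagonal entries (1,1,1).

∂_2: C_2 → C_1 acts by ∂[p,q,r] = [q,r] − [p,r] + [p,q]. For instance
  ∂[1,2,3] = [2,3] − [1,3] + [1,2],
  ∂[0,1,3] = [1,3] − [0,3] + [0,1].
The 6×4 boundary matrix has rank 3 and Smith normal form diag(1,1,1).

Boundary ∂_3: C_3 → C_2 sends each 3-simplex σ to the alternating sum Σ_i (−1)^i (σ with its i-th vertex removed). For instance
  ∂[0,1,2,3] = [1,2,3] − [0,2,3] + [0,1,3] − [0,1,2].
The resulting 4×1 matrix has rank 1, and its Smith normal form has invariant factors (1).

Reading off H_k = ker ∂_k / im ∂_{k+1}:

  H_1: rank ker ∂_1 − rank ∂_2 = (6 − 3) − 3 = 0, and the invariant factors of ∂_2 are all 1, so H_1 = 0.

H_1 = 0.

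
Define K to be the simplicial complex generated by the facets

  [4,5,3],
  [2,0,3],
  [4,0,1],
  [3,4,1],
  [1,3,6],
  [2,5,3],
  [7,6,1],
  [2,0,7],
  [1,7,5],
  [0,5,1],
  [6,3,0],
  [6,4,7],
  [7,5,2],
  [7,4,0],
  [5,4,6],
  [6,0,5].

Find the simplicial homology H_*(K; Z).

H_0 ≅ Z,  H_1 ≅ Z^2,  H_2 ≅ Z.

We work with the vertex ordering 0 < 1 < 2 < 3 < 4 < 5 < 6 < 7. The simplices of K, each written with vertices in increasing order, are:

  0-simplices (8): [0], [1], [2], [3], [4], [5], [6], [7]
  1-simplices (24): (24 of them)
  2-simplices (16): [0,1,4], [0,1,5], [0,2,3], [0,2,7], [0,3,6], [0,4,7], [0,5,6], [1,3,4], [1,3,6], [1,5,7], [1,6,7], [2,3,5], [2,5,7], [3,4,5], [4,5,6], [4,6,7]

Hence C_0 ≅ Z^8, C_1 ≅ Z^24, C_2 ≅ Z^16.

∂_1: C_1 → C_0 maps an edge to its endpoints' difference, ∂[p,q] = q − p.
This gives a 8×24 integer matrix of rank 7; reducing to Smith normal form yields diagonal entries (1,1,1,1,1,1,1).

The boundary map ∂_2: C_2 → C_1 sends each 2-simplex [p,q,r] to [q,r] − [p,r] + [p,q]. For instance
  ∂[3,4,5] = [4,5] − [3,5] + [3,4],
  ∂[2,3,5] = [3,5] − [2,5] + [2,3].
This gives a 24×16 integer matrix of rank 15; reducing to Smith normal form yields diagonal entries (1,1,1,1,1,1,1,1,1,1,1,1,1,1,1).

Computing H_k = (kernel of ∂_k) / (image of ∂_{k+1}):

  H_0: rank C_0 − rank ∂_1 = 8 − 7 = 1, and the invariant factors of ∂_1 are all 1, so H_0 = Z.
  H_1: rank ker ∂_1 − rank ∂_2 = (24 − 7) − 15 = 2, and the invariant factors of ∂_2 are all 1, so H_1 = Z^2.
  H_2: rank ker ∂_2 − rank ∂_3 = (16 − 15) − 0 = 1, and there is no ∂_3, so H_2 = Z.

(K is a triangulation of the torus T^2.)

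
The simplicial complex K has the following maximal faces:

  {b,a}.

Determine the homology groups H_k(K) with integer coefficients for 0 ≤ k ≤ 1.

Fix the vertex order a < b and write every simplex with vertices in increasing order. Then dim K = 1 and the simplices of K are:

  0-simplices (2): a, b
  1-simplices (1): ab

Hence C_0 ≅ Z^2, C_1 ≅ Z^1.

Boundary ∂_1: C_1 → C_0 maps an edge to its endpoints' difference, ∂[p,q] = q − p.
The 2×1 boundary matrix has rank 1 and Smith normal form diag(1).

From H_k ≅ ker(∂_k) / im(∂_{k+1}) we obtain:

  H_0: rank C_0 − rank ∂_1 = 2 − 1 = 1, and the invariant factors of ∂_1 are all 1, so H_0 = Z.
  H_1: rank ker ∂_1 − rank ∂_2 = (1 − 1) − 0 = 0, and there is no ∂_2, so H_1 = 0.

As a check, the Euler characteristic is 2 − 1 = 1, which agrees with 1 − 0 = 1.
(K is a triangulation of the 1-simplex.)

H_0 ≅ Z,  H_1 = 0.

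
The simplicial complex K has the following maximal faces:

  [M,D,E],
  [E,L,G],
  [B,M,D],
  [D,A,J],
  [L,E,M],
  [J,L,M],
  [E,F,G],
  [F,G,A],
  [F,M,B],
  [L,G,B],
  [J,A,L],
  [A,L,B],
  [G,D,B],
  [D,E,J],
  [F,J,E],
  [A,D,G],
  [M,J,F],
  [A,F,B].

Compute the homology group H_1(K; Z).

H_1 ≅ Z ⊕ Z/2Z.

We work with the vertex ordering A < B < D < E < F < G < J < L < M. The simplices of K, each written with vertices in increasing order, are:

  0-simplices (9): A, B, D, E, F, G, J, L, M
  1-simplices (27): AB, AD, AF, AG, AJ, AL, BD, BF, BG, BL, BM, DE, DG, DJ, DM, EF, EG, EJ, EL, EM, FG, FJ, FM, GL, JL, JM, LM
  2-simplices (18): ABF, ABL, ADG, ADJ, AFG, AJL, BDG, BDM, BFM, BGL, DEJ, DEM, EFG, EFJ, EGL, ELM, FJM, JLM

so the chain groups are C_0 ≅ Z^9, C_1 ≅ Z^27, C_2 ≅ Z^18.

∂_1: C_1 → C_0 sends each edge [p,q] (with p < q) to q − p.
As a 9×27 matrix over Z this has rank 8, with invariant factors (1,1,1,1,1,1,1,1).

Boundary ∂_2: C_2 → C_1 sends each 2-simplex [p,q,r] to [q,r] − [p,r] + [p,q]. For instance
  ∂AFG = FG − AG + AF,
  ∂AJL = JL − AL + AJ.
The resulting 27×18 matrix has rank 18, and its Smith normal form has invariant factors (1,1,1,1,1,1,1,1,1,1,1,1,1,1,1,1,1,2).

Computing H_k = (kernel of ∂_k) / (image of ∂_{k+1}):

  H_1: rank ker ∂_1 − rank ∂_2 = (27 − 8) − 18 = 1, and ∂_2 has invariant factor 2 > 1, so H_1 ≅ Z ⊕ Z/2Z.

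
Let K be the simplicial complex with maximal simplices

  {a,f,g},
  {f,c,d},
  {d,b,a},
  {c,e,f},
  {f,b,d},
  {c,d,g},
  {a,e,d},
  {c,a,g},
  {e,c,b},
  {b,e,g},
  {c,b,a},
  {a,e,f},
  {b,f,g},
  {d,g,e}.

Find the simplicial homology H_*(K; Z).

We work with the vertex ordering a < b < c < d < e < f < g. The simplices of K, each written with vertices in increasing order, are:

  0-simplices (7): a, b, c, d, e, f, g
  1-simplices (21): ab, ac, ad, ae, af, ag, bc, bd, be, bf, bg, cd, ce, cf, cg, de, df, dg, ef, eg, fg
  2-simplices (14): abc, abd, acg, ade, aef, afg, bce, bdf, beg, bfg, cdf, cdg, cef, deg

Hence C_0 ≅ Z^7, C_1 ≅ Z^21, C_2 ≅ Z^14.

The boundary map ∂_1: C_1 → C_0 sends each edge [p,q] (with p < q) to q − p.
The 7×21 boundary matrix has rank 6 and Smith normal form diag(1,1,1,1,1,1).

The boundary map ∂_2: C_2 → C_1 acts by ∂[p,q,r] = [q,r] − [p,r] + [p,q]. For instance
  ∂beg = eg − bg + be,
  ∂bfg = fg − bg + bf.
As a 21×14 matrix over Z this has rank 13, with invariant factors (1,1,1,1,1,1,1,1,1,1,1,1,1).

Computing H_k = (kernel of ∂_k) / (image of ∂_{k+1}):

  H_0: rank C_0 − rank ∂_1 = 7 − 6 = 1, and the invariant factors of ∂_1 are all 1, so H_0 = Z.
  H_1: rank ker ∂_1 − rank ∂_2 = (21 − 6) − 13 = 2, and the invariant factors of ∂_2 are all 1, so H_1 = Z^2.
  H_2: rank ker ∂_2 − rank ∂_3 = (14 − 13) − 0 = 1, and there is no ∂_3, so H_2 = Z.

H_0 = Z,  H_1 = Z^2,  H_2 = Z.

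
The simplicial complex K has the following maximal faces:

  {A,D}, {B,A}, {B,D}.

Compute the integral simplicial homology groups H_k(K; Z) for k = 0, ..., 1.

H_0 ≅ Z,  H_1 ≅ Z.

K has 3 vertices, 3 edges.
rank ∂_0 = 0, rank ∂_1 = 2 ⇒ b_0 = 3 − 0 − 2 = 1; all invariant factors of ∂_1 are 1 so no torsion. So H_0 ≅ Z.
rank ∂_1 = 2, rank ∂_2 = 0 ⇒ b_1 = 3 − 2 − 0 = 1. So H_1 ≅ Z.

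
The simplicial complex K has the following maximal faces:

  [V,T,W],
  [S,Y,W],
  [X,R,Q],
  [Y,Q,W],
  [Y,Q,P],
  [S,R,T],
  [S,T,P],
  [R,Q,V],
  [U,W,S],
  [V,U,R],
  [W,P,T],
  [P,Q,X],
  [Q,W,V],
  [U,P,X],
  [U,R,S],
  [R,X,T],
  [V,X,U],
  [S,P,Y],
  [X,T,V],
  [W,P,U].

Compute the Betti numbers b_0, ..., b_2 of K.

b_0 = 1, b_1 = 1, b_2 = 0.

Order the vertices as P < Q < R < S < T < U < V < W < X < Y. Listing each simplex with vertices in this order, K has dimension 2 with simplices:

  0-simplices (10): P, Q, R, S, T, U, V, W, X, Y
  1-simplices (30): PQ, PS, PT, PU, PW, PX, PY, QR, QV, QW, QX, QY, RS, RT, RU, RV, RX, ST, SU, SW, SY, TV, TW, TX, UV, UW, UX, VW, VX, WY
  2-simplices (20): PQX, PQY, PST, PSY, PTW, PUW, PUX, QRV, QRX, QVW, QWY, RST, RSU, RTX, RUV, SUW, SWY, TVW, TVX, UVX

so the chain groups are C_0 ≅ Z^10, C_1 ≅ Z^30, C_2 ≅ Z^20.

The boundary map ∂_1: C_1 → C_0 maps an edge to its endpoints' difference, ∂[p,q] = q − p.
The resulting 10×30 matrix has rank 9, and its Smith normal form has invariant factors (1,1,1,1,1,1,1,1,1).

Boundary ∂_2: C_2 → C_1 maps a triangle to the signed sum of its edges. For instance
  ∂QRV = RV − QV + QR,
  ∂QRX = RX − QX + QR.
The resulting 30×20 matrix has rank 20, and its Smith normal form has invariant factors (1,1,1,1,1,1,1,1,1,1,1,1,1,1,1,1,1,1,1,2).

Now H_k = ker ∂_k / im ∂_{k+1}, so:

  H_0: rank C_0 − rank ∂_1 = 10 − 9 = 1, and the invariant factors of ∂_1 are all 1, so H_0 ≅ Z.
  H_1: rank ker ∂_1 − rank ∂_2 = (30 − 9) − 20 = 1, and ∂_2 has invariant factor 2 > 1, so H_1 ≅ Z ⊕ Z_2.
  H_2: rank ker ∂_2 − rank ∂_3 = (20 − 20) − 0 = 0, and there is no ∂_3, so H_2 ≅ 0.

(K is a triangulation of the Klein bottle.)

Hence the Betti numbers are b_0 = 1, b_1 = 1, b_2 = 0.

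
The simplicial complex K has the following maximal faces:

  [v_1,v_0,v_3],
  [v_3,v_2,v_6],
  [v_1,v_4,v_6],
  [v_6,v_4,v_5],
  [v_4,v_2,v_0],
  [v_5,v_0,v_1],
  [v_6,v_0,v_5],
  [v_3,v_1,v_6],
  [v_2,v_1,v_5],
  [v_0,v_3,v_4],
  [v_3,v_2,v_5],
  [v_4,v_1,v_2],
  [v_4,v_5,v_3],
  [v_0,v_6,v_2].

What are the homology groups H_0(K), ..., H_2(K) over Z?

H_0 = Z,  H_1 = Z^2,  H_2 = Z.

Order the vertices as v_0 < v_1 < v_2 < v_3 < v_4 < v_5 < v_6. Listing each simplex with vertices in this order, K has dimension 2 with simplices:

  0-simplices (7): [v_0], [v_1], [v_2], [v_3], [v_4], [v_5], [v_6]
  1-simplices (21): (21 of them)
  2-simplices (14): (14 of them)

Hence C_0 ≅ Z^7, C_1 ≅ Z^21, C_2 ≅ Z^14.

The boundary map ∂_1: C_1 → C_0 sends each edge [p,q] (with p < q) to q − p.
The resulting 7×21 matrix has rank 6, and its Smith normal form has invariant factors (1,1,1,1,1,1).

The boundary map ∂_2: C_2 → C_1 maps a triangle to the signed sum of its edges. For instance
  ∂[v_0,v_1,v_5] = [v_1,v_5] − [v_0,v_5] + [v_0,v_1],
  ∂[v_0,v_5,v_6] = [v_5,v_6] − [v_0,v_6] + [v_0,v_5].
The 21×14 boundary matrix has rank 13 and Smith normal form diag(1,1,1,1,1,1,1,1,1,1,1,1,1).

Computing H_k = (kernel of ∂_k) / (image of ∂_{k+1}):

  H_0: rank C_0 − rank ∂_1 = 7 − 6 = 1, and the invariant factors of ∂_1 are all 1, so H_0 = Z.
  H_1: rank ker ∂_1 − rank ∂_2 = (21 − 6) − 13 = 2, and the invariant factors of ∂_2 are all 1, so H_1 = Z^2.
  H_2: rank ker ∂_2 − rank ∂_3 = (14 − 13) − 0 = 1, and there is no ∂_3, so H_2 = Z.

(K is a triangulation of the torus T^2.)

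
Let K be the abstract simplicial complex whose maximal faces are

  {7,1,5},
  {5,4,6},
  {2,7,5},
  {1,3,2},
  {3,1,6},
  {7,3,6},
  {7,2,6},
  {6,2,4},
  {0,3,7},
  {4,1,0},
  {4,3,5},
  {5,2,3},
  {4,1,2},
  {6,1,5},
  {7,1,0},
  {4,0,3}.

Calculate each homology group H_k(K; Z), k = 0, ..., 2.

H_0 = Z,  H_1 = Z^2,  H_2 = Z.

We work with the vertex ordering 0 < 1 < 2 < 3 < 4 < 5 < 6 < 7. The simplices of K, each written with vertices in increasing order, are:

  0-simplices (8): [0], [1], [2], [3], [4], [5], [6], [7]
  1-simplices (24): (24 of them)
  2-simplices (16): [0,1,4], [0,1,7], [0,3,4], [0,3,7], [1,2,3], [1,2,4], [1,3,6], [1,5,6], [1,5,7], [2,3,5], [2,4,6], [2,5,7], [2,6,7], [3,4,5], [3,6,7], [4,5,6]

giving chain groups C_0 ≅ Z^8, C_1 ≅ Z^24, C_2 ≅ Z^16.

∂_1: C_1 → C_0 maps an edge to its endpoints' difference, ∂[p,q] = q − p. For instance
  ∂[1,3] = [3] − [1].
The 8×24 boundary matrix has rank 7 and Smith normal form diag(1,1,1,1,1,1,1).

Boundary ∂_2: C_2 → C_1 acts by ∂[p,q,r] = [q,r] − [p,r] + [p,q]. For instance
  ∂[0,1,7] = [1,7] − [0,7] + [0,1],
  ∂[1,2,3] = [2,3] − [1,3] + [1,2].
As a 24×16 matrix over Z this has rank 15, with invariant factors (1,1,1,1,1,1,1,1,1,1,1,1,1,1,1).

Now H_k = ker ∂_k / im ∂_{k+1}, so:

  H_0: rank C_0 − rank ∂_1 = 8 − 7 = 1, and the invariant factors of ∂_1 are all 1, so H_0 ≅ Z.
  H_1: rank ker ∂_1 − rank ∂_2 = (24 − 7) − 15 = 2, and the invariant factors of ∂_2 are all 1, so H_1 ≅ Z^2.
  H_2: rank ker ∂_2 − rank ∂_3 = (16 − 15) − 0 = 1, and there is no ∂_3, so H_2 ≅ Z.

(K is a triangulation of the torus T^2.)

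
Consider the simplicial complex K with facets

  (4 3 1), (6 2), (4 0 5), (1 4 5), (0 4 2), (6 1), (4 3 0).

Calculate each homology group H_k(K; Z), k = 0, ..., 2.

H_0 ≅ Z,  H_1 ≅ Z,  H_2 = 0.

K has 7 vertices, 12 edges, 5 triangles.
rank ∂_0 = 0, rank ∂_1 = 6 ⇒ b_0 = 7 − 0 − 6 = 1; all invariant factors of ∂_1 are 1 so no torsion. So H_0 ≅ Z.
rank ∂_1 = 6, rank ∂_2 = 5 ⇒ b_1 = 12 − 6 − 5 = 1; all invariant factors of ∂_2 are 1 so no torsion. So H_1 ≅ Z.
rank ∂_2 = 5, rank ∂_3 = 0 ⇒ b_2 = 5 − 5 − 0 = 0. So H_2 ≅ 0.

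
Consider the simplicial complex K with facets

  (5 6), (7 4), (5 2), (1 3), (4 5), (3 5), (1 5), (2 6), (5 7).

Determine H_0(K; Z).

H_0 = Z.

Fix the vertex order 1 < 2 < 3 < 4 < 5 < 6 < 7 and write every simplex with vertices in increasing order. Then dim K = 1 and the simplices of K are:

  0-simplices (7): [1], [2], [3], [4], [5], [6], [7]
  1-simplices (9): [1,3], [1,5], [2,5], [2,6], [3,5], [4,5], [4,7], [5,6], [5,7]

Hence C_0 ≅ Z^7, C_1 ≅ Z^9.

The boundary map ∂_1: C_1 → C_0 sends each edge [p,q] (with p < q) to q − p. For instance
  ∂[1,5] = [5] − [1].
This gives a 7×9 integer matrix of rank 6; reducing to Smith normal form yields diagonal entries (1,1,1,1,1,1).

Reading off H_k = ker ∂_k / im ∂_{k+1}:

  H_0: rank C_0 − rank ∂_1 = 7 − 6 = 1, and the invariant factors of ∂_1 are all 1, so H_0 ≅ Z.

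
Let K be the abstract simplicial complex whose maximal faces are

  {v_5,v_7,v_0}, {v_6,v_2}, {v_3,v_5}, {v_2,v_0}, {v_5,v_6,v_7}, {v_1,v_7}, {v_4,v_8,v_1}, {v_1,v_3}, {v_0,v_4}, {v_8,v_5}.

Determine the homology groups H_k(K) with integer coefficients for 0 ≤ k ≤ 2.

H_0 = Z,  H_1 = Z^4,  H_2 = 0.

Order the vertices as v_0 < v_1 < v_2 < v_3 < v_4 < v_5 < v_6 < v_7 < v_8. Listing each simplex with vertices in this order, K has dimension 2 with simplices:

  0-simplices (9): [v_0], [v_1], [v_2], [v_3], [v_4], [v_5], [v_6], [v_7], [v_8]
  1-simplices (15): (15 of them)
  2-simplices (3): [v_0,v_5,v_7], [v_1,v_4,v_8], [v_5,v_6,v_7]

giving chain groups C_0 ≅ Z^9, C_1 ≅ Z^15, C_2 ≅ Z^3.

Boundary ∂_1: C_1 → C_0 maps an edge to its endpoints' difference, ∂[p,q] = q − p.
As a 9×15 matrix over Z this has rank 8, with invariant factors (1,1,1,1,1,1,1,1).

The boundary map ∂_2: C_2 → C_1 sends each 2-simplex [p,q,r] to [q,r] − [p,r] + [p,q]. For instance
  ∂[v_5,v_6,v_7] = [v_6,v_7] − [v_5,v_7] + [v_5,v_6],
  ∂[v_0,v_5,v_7] = [v_5,v_7] − [v_0,v_7] + [v_0,v_5].
The 15×3 boundary matrix has rank 3 and Smith normal form diag(1,1,1).

From H_k ≅ ker(∂_k) / im(∂_{k+1}) we obtain:

  H_0: rank C_0 − rank ∂_1 = 9 − 8 = 1, and the invariant factors of ∂_1 are all 1, so H_0 ≅ Z.
  H_1: rank ker ∂_1 − rank ∂_2 = (15 − 8) − 3 = 4, and the invariant factors of ∂_2 are all 1, so H_1 ≅ Z^4.
  H_2: rank ker ∂_2 − rank ∂_3 = (3 − 3) − 0 = 0, and there is no ∂_3, so H_2 ≅ 0.

As a check, the Euler characteristic is 9 − 15 + 3 = -3, which agrees with 1 − 4 + 0 = -3.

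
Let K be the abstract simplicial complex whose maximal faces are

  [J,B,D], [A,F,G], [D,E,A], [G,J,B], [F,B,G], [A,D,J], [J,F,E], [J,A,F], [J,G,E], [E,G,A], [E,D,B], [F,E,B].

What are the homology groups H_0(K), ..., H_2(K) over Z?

We work with the vertex ordering A < B < D < E < F < G < J. The simplices of K, each written with vertices in increasing order, are:

  0-simplices (7): A, B, D, E, F, G, J
  1-simplices (18): AD, AE, AF, AG, AJ, BD, BE, BF, BG, BJ, DE, DJ, EF, EG, EJ, FG, FJ, GJ
  2-simplices (12): ADE, ADJ, AEG, AFG, AFJ, BDE, BDJ, BEF, BFG, BGJ, EFJ, EGJ

Hence C_0 ≅ Z^7, C_1 ≅ Z^18, C_2 ≅ Z^12.

∂_1: C_1 → C_0 is given by ∂[p,q] = [q] − [p]. For instance
  ∂EG = G − E.
As a 7×18 matrix over Z this has rank 6, with invariant factors (1,1,1,1,1,1).

Boundary ∂_2: C_2 → C_1 maps a triangle to the signed sum of its edges. For instance
  ∂ADJ = DJ − AJ + AD,
  ∂BFG = FG − BG + BF.
The 18×12 boundary matrix has rank 12 and Smith normal form diag(1,1,1,1,1,1,1,1,1,1,1,2).

Computing H_k = (kernel of ∂_k) / (image of ∂_{k+1}):

  H_0: rank C_0 − rank ∂_1 = 7 − 6 = 1, and the invariant factors of ∂_1 are all 1, so H_0 = Z.
  H_1: rank ker ∂_1 − rank ∂_2 = (18 − 6) − 12 = 0, and ∂_2 has invariant factor 2 > 1, so H_1 = Z/2.
  H_2: rank ker ∂_2 − rank ∂_3 = (12 − 12) − 0 = 0, and there is no ∂_3, so H_2 = 0.

As a check, the Euler characteristic is 7 − 18 + 12 = 1, which agrees with 1 − 0 + 0 = 1.
(K is a triangulation of the real projective plane RP^2.)

H_0 ≅ Z,  H_1 ≅ Z/2,  H_2 = 0.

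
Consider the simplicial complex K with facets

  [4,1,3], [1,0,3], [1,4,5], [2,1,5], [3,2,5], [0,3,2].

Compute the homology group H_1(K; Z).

K has 6 vertices, 12 edges, 6 triangles.
rank ∂_1 = 5, rank ∂_2 = 6 ⇒ b_1 = 12 − 5 − 6 = 1; all invariant factors of ∂_2 are 1 so no torsion. So H_1 ≅ Z.

H_1 = Z.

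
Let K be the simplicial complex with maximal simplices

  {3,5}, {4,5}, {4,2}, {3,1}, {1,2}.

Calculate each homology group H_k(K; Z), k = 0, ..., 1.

Fix the vertex order 1 < 2 < 3 < 4 < 5 and write every simplex with vertices in increasing order. Then dim K = 1 and the simplices of K are:

  0-simplices (5): [1], [2], [3], [4], [5]
  1-simplices (5): [1,2], [1,3], [2,4], [3,5], [4,5]

Hence C_0 ≅ Z^5, C_1 ≅ Z^5.

Boundary ∂_1: C_1 → C_0 maps an edge to its endpoints' difference, ∂[p,q] = q − p. For instance
  ∂[2,4] = [4] − [2].
The resulting 5×5 matrix has rank 4, and its Smith normal form has invariant factors (1,1,1,1).

From H_k ≅ ker(∂_k) / im(∂_{k+1}) we obtain:

  H_0: rank C_0 − rank ∂_1 = 5 − 4 = 1, and the invariant factors of ∂_1 are all 1, so H_0 ≅ Z.
  H_1: rank ker ∂_1 − rank ∂_2 = (5 − 4) − 0 = 1, and there is no ∂_2, so H_1 ≅ Z.

As a check, the Euler characteristic is 5 − 5 = 0, which agrees with 1 − 1 = 0.
(K is a triangulation of the circle S^1.)

H_0 = Z,  H_1 = Z.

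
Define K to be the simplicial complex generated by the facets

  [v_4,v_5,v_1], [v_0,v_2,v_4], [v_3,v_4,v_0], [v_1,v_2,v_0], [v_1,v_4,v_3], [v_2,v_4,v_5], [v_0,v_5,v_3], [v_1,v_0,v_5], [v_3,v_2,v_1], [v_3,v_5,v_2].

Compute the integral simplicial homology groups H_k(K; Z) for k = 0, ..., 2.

Order the vertices as v_0 < v_1 < v_2 < v_3 < v_4 < v_5. Listing each simplex with vertices in this order, K has dimension 2 with simplices:

  0-simplices (6): [v_0], [v_1], [v_2], [v_3], [v_4], [v_5]
  1-simplices (15): (15 of them)
  2-simplices (10): [v_0,v_1,v_2], [v_0,v_1,v_5], [v_0,v_2,v_4], [v_0,v_3,v_4], [v_0,v_3,v_5], [v_1,v_2,v_3], [v_1,v_3,v_4], [v_1,v_4,v_5], [v_2,v_3,v_5], [v_2,v_4,v_5]

Hence C_0 ≅ Z^6, C_1 ≅ Z^15, C_2 ≅ Z^10.

Boundary ∂_1: C_1 → C_0 maps an edge to its endpoints' difference, ∂[p,q] = q − p. For instance
  ∂[v_1,v_5] = [v_5] − [v_1].
The 6×15 boundary matrix has rank 5 and Smith normal form diag(1,1,1,1,1).

The boundary map ∂_2: C_2 → C_1 maps a triangle to the signed sum of its edges. For instance
  ∂[v_0,v_1,v_2] = [v_1,v_2] − [v_0,v_2] + [v_0,v_1],
  ∂[v_1,v_3,v_4] = [v_3,v_4] − [v_1,v_4] + [v_1,v_3].
As a 15×10 matrix over Z this has rank 10, with invariant factors (1,1,1,1,1,1,1,1,1,2).

Now H_k = ker ∂_k / im ∂_{k+1}, so:

  H_0: rank C_0 − rank ∂_1 = 6 − 5 = 1, and the invariant factors of ∂_1 are all 1, so H_0 = Z.
  H_1: rank ker ∂_1 − rank ∂_2 = (15 − 5) − 10 = 0, and ∂_2 has invariant factor 2 > 1, so H_1 = Z/2Z.
  H_2: rank ker ∂_2 − rank ∂_3 = (10 − 10) − 0 = 0, and there is no ∂_3, so H_2 = 0.

As a check, the Euler characteristic is 6 − 15 + 10 = 1, which agrees with 1 − 0 + 0 = 1.

H_0 = Z,  H_1 = Z/2Z,  H_2 = 0.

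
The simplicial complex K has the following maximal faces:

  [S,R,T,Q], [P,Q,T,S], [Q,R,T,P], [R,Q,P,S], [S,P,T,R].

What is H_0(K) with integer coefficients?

H_0 = Z.

Order the vertices as P < Q < R < S < T. Listing each simplex with vertices in this order, K has dimension 3 with simplices:

  0-simplices (5): P, Q, R, S, T
  1-simplices (10): PQ, PR, PS, PT, QR, QS, QT, RS, RT, ST
  2-simplices (10): PQR, PQS, PQT, PRS, PRT, PST, QRS, QRT, QST, RST
  3-simplices (5): PQRS, PQRT, PQST, PRST, QRST

Hence C_0 ≅ Z^5, C_1 ≅ Z^10, C_2 ≅ Z^10, C_3 ≅ Z^5.

∂_1: C_1 → C_0 maps an edge to its endpoints' difference, ∂[p,q] = q − p. For instance
  ∂QR = R − Q.
This gives a 5×10 integer matrix of rank 4; reducing to Smith normal form yields diagonal entries (1,1,1,1).

The boundary map ∂_2: C_2 → C_1 acts by ∂[p,q,r] = [q,r] − [p,r] + [p,q]. For instance
  ∂QRS = RS − QS + QR,
  ∂RST = ST − RT + RS.
This gives a 10×10 integer matrix of rank 6; reducing to Smith normal form yields diagonal entries (1,1,1,1,1,1).

∂_3: C_3 → C_2 sends each 3-simplex σ to the alternating sum Σ_i (−1)^i (σ with its i-th vertex removed). For instance
  ∂QRST = RST − QST + QRT − QRS,
  ∂PQRS = QRS − PRS + PQS − PQR.
This gives a 10×5 integer matrix of rank 4; reducing to Smith normal form yields diagonal entries (1,1,1,1).

Now H_k = ker ∂_k / im ∂_{k+1}, so:

  H_0: rank C_0 − rank ∂_1 = 5 − 4 = 1, and the invariant factors of ∂_1 are all 1, so H_0 = Z.

(K is a triangulation of the 3-sphere S^3.)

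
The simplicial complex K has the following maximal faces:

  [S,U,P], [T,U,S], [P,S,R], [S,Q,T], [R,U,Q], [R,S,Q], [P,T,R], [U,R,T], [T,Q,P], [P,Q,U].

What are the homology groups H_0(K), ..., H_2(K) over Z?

Order the vertices as P < Q < R < S < T < U. Listing each simplex with vertices in this order, K has dimension 2 with simplices:

  0-simplices (6): P, Q, R, S, T, U
  1-simplices (15): PQ, PR, PS, PT, PU, QR, QS, QT, QU, RS, RT, RU, ST, SU, TU
  2-simplices (10): PQT, PQU, PRS, PRT, PSU, QRS, QRU, QST, RTU, STU

Hence C_0 ≅ Z^6, C_1 ≅ Z^15, C_2 ≅ Z^10.

Boundary ∂_1: C_1 → C_0 sends each edge [p,q] (with p < q) to q − p. For instance
  ∂PT = T − P.
The 6×15 boundary matrix has rank 5 and Smith normal form diag(1,1,1,1,1).

The boundary map ∂_2: C_2 → C_1 maps a triangle to the signed sum of its edges. For instance
  ∂STU = TU − SU + ST,
  ∂QST = ST − QT + QS.
As a 15×10 matrix over Z this has rank 10, with invariant factors (1,1,1,1,1,1,1,1,1,2).

Reading off H_k = ker ∂_k / im ∂_{k+1}:

  H_0: rank C_0 − rank ∂_1 = 6 − 5 = 1, and the invariant factors of ∂_1 are all 1, so H_0 = Z.
  H_1: rank ker ∂_1 − rank ∂_2 = (15 − 5) − 10 = 0, and ∂_2 has invariant factor 2 > 1, so H_1 = Z/2Z.
  H_2: rank ker ∂_2 − rank ∂_3 = (10 − 10) − 0 = 0, and there is no ∂_3, so H_2 = 0.

H_0 ≅ Z,  H_1 ≅ Z/2Z,  H_2 = 0.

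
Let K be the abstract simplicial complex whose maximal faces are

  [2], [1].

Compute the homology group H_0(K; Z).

H_0 ≅ Z^2.

K has 2 vertices.
rank ∂_0 = 0, rank ∂_1 = 0 ⇒ b_0 = 2 − 0 − 0 = 2. So H_0 ≅ Z^2.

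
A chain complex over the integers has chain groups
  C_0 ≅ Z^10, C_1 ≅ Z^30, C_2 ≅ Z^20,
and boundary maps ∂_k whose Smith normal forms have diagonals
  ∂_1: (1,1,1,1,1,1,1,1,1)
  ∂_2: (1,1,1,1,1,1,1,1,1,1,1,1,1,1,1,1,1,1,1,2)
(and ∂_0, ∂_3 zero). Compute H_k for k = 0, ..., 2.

H_0: b_0 = 10 − 0 − 9 = 1; torsion from ∂_1 factors > 1: none. So H_0 ≅ Z.
H_1: b_1 = 30 − 9 − 20 = 1; torsion from ∂_2 factors > 1: [2]. So H_1 ≅ Z ⊕ Z/2.
H_2: b_2 = 20 − 20 − 0 = 0; torsion from ∂_3 factors > 1: none. So H_2 ≅ 0.

H_0 ≅ Z,  H_1 ≅ Z ⊕ Z/2,  H_2 = 0.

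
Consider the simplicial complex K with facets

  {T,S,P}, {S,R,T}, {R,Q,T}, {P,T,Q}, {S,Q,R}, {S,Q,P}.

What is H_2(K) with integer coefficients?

H_2 ≅ Z.

Fix the vertex order P < Q < R < S < T and write every simplex with vertices in increasing order. Then dim K = 2 and the simplices of K are:

  0-simplices (5): P, Q, R, S, T
  1-simplices (9): PQ, PS, PT, QR, QS, QT, RS, RT, ST
  2-simplices (6): PQS, PQT, PST, QRS, QRT, RST

Hence C_0 ≅ Z^5, C_1 ≅ Z^9, C_2 ≅ Z^6.

∂_1: C_1 → C_0 sends each edge [p,q] (with p < q) to q − p. For instance
  ∂QT = T − Q.
The 5×9 boundary matrix has rank 4 and Smith normal form diag(1,1,1,1).

The boundary map ∂_2: C_2 → C_1 maps a triangle to the signed sum of its edges. For instance
  ∂RST = ST − RT + RS,
  ∂PST = ST − PT + PS.
The resulting 9×6 matrix has rank 5, and its Smith normal form has invariant factors (1,1,1,1,1).

Now H_k = ker ∂_k / im ∂_{k+1}, so:

  H_2: rank ker ∂_2 − rank ∂_3 = (6 − 5) − 0 = 1, and there is no ∂_3, so H_2 = Z.

(K is a triangulation of the 2-sphere S^2.)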